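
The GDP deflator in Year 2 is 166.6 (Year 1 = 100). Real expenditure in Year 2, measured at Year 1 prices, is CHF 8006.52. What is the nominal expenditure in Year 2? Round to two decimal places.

Nominal = Real × (Index/100) = 8006.52 × (166.6/100)
        = 8006.52 × 1.666 = 13338.8623

13338.86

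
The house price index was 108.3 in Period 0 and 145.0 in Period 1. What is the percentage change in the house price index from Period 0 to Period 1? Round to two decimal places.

Change = (145.0 − 108.3) / 108.3 × 100
       = 36.7 / 108.3 × 100 = 33.8873%

33.89%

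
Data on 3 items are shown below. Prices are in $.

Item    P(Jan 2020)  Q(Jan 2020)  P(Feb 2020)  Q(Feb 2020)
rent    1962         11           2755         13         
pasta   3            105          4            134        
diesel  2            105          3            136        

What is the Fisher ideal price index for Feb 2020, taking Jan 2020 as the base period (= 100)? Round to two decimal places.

140.41

Laspeyres component (base-period weights):
ΣP(Feb 2020)Q(Jan 2020) = 2755×11 + 4×105 + 3×105 = 30305 + 420 + 315 = 31040
ΣP(Jan 2020)Q(Jan 2020) = 1962×11 + 3×105 + 2×105 = 21582 + 315 + 210 = 22107
L = 31040 / 22107 × 100 = 140.4080
Paasche component (current-period weights):
ΣP(Feb 2020)Q(Feb 2020) = 2755×13 + 4×134 + 3×136 = 35815 + 536 + 408 = 36759
ΣP(Jan 2020)Q(Feb 2020) = 1962×13 + 3×134 + 2×136 = 25506 + 402 + 272 = 26180
P = 36759 / 26180 × 100 = 140.4087
Fisher = √(L × P) = √(140.4080 × 140.4087) = 140.4084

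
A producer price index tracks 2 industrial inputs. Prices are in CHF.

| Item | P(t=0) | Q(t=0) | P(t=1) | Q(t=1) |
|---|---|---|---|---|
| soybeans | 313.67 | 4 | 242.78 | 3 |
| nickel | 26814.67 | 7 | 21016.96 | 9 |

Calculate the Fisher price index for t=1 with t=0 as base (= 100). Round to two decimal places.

Laspeyres component (base-period weights):
ΣP(t=1)Q(t=0) = 242.78×4 + 21016.96×7 = 971.12 + 147118.72 = 148089.84
ΣP(t=0)Q(t=0) = 313.67×4 + 26814.67×7 = 1254.68 + 187702.69 = 188957.37
L = 148089.84 / 188957.37 × 100 = 78.3721
Paasche component (current-period weights):
ΣP(t=1)Q(t=1) = 242.78×3 + 21016.96×9 = 728.34 + 189152.64 = 189880.98
ΣP(t=0)Q(t=1) = 313.67×3 + 26814.67×9 = 941.01 + 241332.03 = 242273.04
P = 189880.98 / 242273.04 × 100 = 78.3748
Fisher = √(L × P) = √(78.3721 × 78.3748) = 78.3734

78.37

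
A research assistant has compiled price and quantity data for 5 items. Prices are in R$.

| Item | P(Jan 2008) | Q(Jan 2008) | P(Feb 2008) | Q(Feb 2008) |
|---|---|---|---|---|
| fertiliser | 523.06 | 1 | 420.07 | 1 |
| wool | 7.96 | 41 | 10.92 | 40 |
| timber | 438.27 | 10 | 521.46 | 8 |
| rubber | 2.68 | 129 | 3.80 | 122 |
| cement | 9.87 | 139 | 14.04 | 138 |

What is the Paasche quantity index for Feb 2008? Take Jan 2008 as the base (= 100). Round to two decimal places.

87.16

Paasche quantity index uses current-period prices as weights.
ΣP(Feb 2008)·Q(Feb 2008) = 420.07×1 + 10.92×40 + 521.46×8 + 3.80×122 + 14.04×138 = 420.07 + 436.8 + 4171.68 + 463.6 + 1937.52 = 7429.67
ΣP(Feb 2008)·Q(Jan 2008) = 420.07×1 + 10.92×41 + 521.46×10 + 3.80×129 + 14.04×139 = 420.07 + 447.72 + 5214.6 + 490.2 + 1951.56 = 8524.15
Index = 7429.67 / 8524.15 × 100 = 87.1602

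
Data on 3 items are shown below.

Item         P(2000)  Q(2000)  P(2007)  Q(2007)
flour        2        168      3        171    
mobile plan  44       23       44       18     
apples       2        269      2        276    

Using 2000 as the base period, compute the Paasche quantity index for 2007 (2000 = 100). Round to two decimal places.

Paasche quantity index uses current-period prices as weights.
ΣP(2007)·Q(2007) = 3×171 + 44×18 + 2×276 = 513 + 792 + 552 = 1857
ΣP(2007)·Q(2000) = 3×168 + 44×23 + 2×269 = 504 + 1012 + 538 = 2054
Index = 1857 / 2054 × 100 = 90.4090

90.41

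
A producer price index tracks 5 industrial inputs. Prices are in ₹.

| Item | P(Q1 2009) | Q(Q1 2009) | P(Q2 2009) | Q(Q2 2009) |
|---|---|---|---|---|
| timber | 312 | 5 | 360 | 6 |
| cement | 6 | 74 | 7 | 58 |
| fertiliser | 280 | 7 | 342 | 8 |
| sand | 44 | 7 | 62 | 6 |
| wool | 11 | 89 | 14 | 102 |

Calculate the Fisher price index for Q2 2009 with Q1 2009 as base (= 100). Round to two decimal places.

121.61

Laspeyres component (base-period weights):
ΣP(Q2 2009)Q(Q1 2009) = 360×5 + 7×74 + 342×7 + 62×7 + 14×89 = 1800 + 518 + 2394 + 434 + 1246 = 6392
ΣP(Q1 2009)Q(Q1 2009) = 312×5 + 6×74 + 280×7 + 44×7 + 11×89 = 1560 + 444 + 1960 + 308 + 979 = 5251
L = 6392 / 5251 × 100 = 121.7292
Paasche component (current-period weights):
ΣP(Q2 2009)Q(Q2 2009) = 360×6 + 7×58 + 342×8 + 62×6 + 14×102 = 2160 + 406 + 2736 + 372 + 1428 = 7102
ΣP(Q1 2009)Q(Q2 2009) = 312×6 + 6×58 + 280×8 + 44×6 + 11×102 = 1872 + 348 + 2240 + 264 + 1122 = 5846
P = 7102 / 5846 × 100 = 121.4848
Fisher = √(L × P) = √(121.7292 × 121.4848) = 121.6069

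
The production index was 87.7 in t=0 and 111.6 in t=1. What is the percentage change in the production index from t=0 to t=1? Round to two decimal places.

27.25%

Change = (111.6 − 87.7) / 87.7 × 100
       = 23.9 / 87.7 × 100 = 27.2520%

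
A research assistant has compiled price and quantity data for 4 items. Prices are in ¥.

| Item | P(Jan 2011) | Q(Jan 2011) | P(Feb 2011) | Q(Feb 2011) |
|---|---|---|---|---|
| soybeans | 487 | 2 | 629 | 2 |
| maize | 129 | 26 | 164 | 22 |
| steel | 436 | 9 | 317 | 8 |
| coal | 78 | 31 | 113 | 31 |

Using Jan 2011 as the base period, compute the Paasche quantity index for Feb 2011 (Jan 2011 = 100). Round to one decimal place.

Paasche quantity index uses current-period prices as weights.
ΣP(Feb 2011)·Q(Feb 2011) = 629×2 + 164×22 + 317×8 + 113×31 = 1258 + 3608 + 2536 + 3503 = 10905
ΣP(Feb 2011)·Q(Jan 2011) = 629×2 + 164×26 + 317×9 + 113×31 = 1258 + 4264 + 2853 + 3503 = 11878
Index = 10905 / 11878 × 100 = 91.8084

91.8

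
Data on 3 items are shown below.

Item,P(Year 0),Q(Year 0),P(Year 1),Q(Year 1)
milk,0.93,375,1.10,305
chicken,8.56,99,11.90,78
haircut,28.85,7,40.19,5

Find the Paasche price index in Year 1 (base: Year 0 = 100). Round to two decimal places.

Paasche price index uses current-period quantities as weights.
ΣP(Year 1)·Q(Year 1) = 1.10×305 + 11.90×78 + 40.19×5 = 335.5 + 928.2 + 200.95 = 1464.65
ΣP(Year 0)·Q(Year 1) = 0.93×305 + 8.56×78 + 28.85×5 = 283.65 + 667.68 + 144.25 = 1095.58
Index = 1464.65 / 1095.58 × 100 = 133.6872

133.69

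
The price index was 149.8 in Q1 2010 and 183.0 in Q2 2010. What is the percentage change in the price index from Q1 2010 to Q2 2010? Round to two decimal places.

22.16%

Change = (183.0 − 149.8) / 149.8 × 100
       = 33.2 / 149.8 × 100 = 22.1629%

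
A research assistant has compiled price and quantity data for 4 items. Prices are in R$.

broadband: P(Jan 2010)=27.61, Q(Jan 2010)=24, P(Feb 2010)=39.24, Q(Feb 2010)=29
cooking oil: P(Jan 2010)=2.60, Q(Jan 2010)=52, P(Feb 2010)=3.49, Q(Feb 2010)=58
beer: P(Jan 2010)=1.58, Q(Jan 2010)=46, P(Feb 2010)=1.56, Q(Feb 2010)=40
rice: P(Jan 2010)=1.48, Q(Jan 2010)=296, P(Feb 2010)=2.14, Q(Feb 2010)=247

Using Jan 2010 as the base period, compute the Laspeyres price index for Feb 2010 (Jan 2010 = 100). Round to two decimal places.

139.72

Laspeyres price index uses base-period quantities as weights.
ΣP(Feb 2010)·Q(Jan 2010) = 39.24×24 + 3.49×52 + 1.56×46 + 2.14×296 = 941.76 + 181.48 + 71.76 + 633.44 = 1828.44
ΣP(Jan 2010)·Q(Jan 2010) = 27.61×24 + 2.60×52 + 1.58×46 + 1.48×296 = 662.64 + 135.2 + 72.68 + 438.08 = 1308.6
Index = 1828.44 / 1308.6 × 100 = 139.7249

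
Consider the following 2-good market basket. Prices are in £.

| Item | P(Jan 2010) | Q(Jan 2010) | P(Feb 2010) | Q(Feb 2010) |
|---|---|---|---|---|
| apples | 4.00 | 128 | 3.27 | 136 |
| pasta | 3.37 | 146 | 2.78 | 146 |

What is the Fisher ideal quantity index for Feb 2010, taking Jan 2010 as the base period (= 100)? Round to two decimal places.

103.18

Laspeyres component (base-period weights):
ΣP(Jan 2010)Q(Feb 2010) = 4.00×136 + 3.37×146 = 544 + 492.02 = 1036.02
ΣP(Jan 2010)Q(Jan 2010) = 4.00×128 + 3.37×146 = 512 + 492.02 = 1004.02
L = 1036.02 / 1004.02 × 100 = 103.1872
Paasche component (current-period weights):
ΣP(Feb 2010)Q(Feb 2010) = 3.27×136 + 2.78×146 = 444.72 + 405.88 = 850.6
ΣP(Feb 2010)Q(Jan 2010) = 3.27×128 + 2.78×146 = 418.56 + 405.88 = 824.44
P = 850.6 / 824.44 × 100 = 103.1731
Fisher = √(L × P) = √(103.1872 × 103.1731) = 103.1801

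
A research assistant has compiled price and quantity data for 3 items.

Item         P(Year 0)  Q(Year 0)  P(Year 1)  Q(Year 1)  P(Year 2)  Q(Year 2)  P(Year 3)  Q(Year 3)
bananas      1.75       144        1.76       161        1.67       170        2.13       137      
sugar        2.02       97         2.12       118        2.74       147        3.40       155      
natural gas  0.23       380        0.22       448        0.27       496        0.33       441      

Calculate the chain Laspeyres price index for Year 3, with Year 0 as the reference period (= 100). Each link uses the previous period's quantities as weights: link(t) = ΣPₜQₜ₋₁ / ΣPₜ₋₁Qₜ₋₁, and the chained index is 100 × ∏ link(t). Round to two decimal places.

142.94

Link Year 0→Year 1:
ΣP(Year 1)Q(Year 0) = 1.76×144 + 2.12×97 + 0.22×380 = 253.44 + 205.64 + 83.6 = 542.68
ΣP(Year 0)Q(Year 0) = 1.75×144 + 2.02×97 + 0.23×380 = 252 + 195.94 + 87.4 = 535.34
link = 542.68/535.34 = 1.013711
Link Year 1→Year 2:
ΣP(Year 2)Q(Year 1) = 1.67×161 + 2.74×118 + 0.27×448 = 268.87 + 323.32 + 120.96 = 713.15
ΣP(Year 1)Q(Year 1) = 1.76×161 + 2.12×118 + 0.22×448 = 283.36 + 250.16 + 98.56 = 632.08
link = 713.15/632.08 = 1.128259
Link Year 2→Year 3:
ΣP(Year 3)Q(Year 2) = 2.13×170 + 3.40×147 + 0.33×496 = 362.1 + 499.8 + 163.68 = 1025.58
ΣP(Year 2)Q(Year 2) = 1.67×170 + 2.74×147 + 0.27×496 = 283.9 + 402.78 + 133.92 = 820.6
link = 1025.58/820.6 = 1.249793
Chained index = 100 × 1.013711 × 1.128259 × 1.249793 = 142.9424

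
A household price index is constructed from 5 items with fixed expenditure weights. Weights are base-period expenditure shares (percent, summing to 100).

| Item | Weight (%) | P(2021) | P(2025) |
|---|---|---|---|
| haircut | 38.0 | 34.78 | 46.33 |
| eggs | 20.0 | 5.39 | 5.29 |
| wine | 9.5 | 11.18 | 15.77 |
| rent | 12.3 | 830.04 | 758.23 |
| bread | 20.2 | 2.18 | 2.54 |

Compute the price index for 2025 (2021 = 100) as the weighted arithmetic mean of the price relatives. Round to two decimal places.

118.42

haircut: 38.0 × (46.33/34.78) = 38.0 × 1.332087 = 50.6193
eggs: 20.0 × (5.29/5.39) = 20.0 × 0.981447 = 19.6289
wine: 9.5 × (15.77/11.18) = 9.5 × 1.410555 = 13.4003
rent: 12.3 × (758.23/830.04) = 12.3 × 0.913486 = 11.2359
bread: 20.2 × (2.54/2.18) = 20.2 × 1.165138 = 23.5358
Index = Σ wᵢ·(p₁ᵢ/p₀ᵢ) = 50.6193 + 19.6289 + 13.4003 + 11.2359 + 23.5358 = 118.4202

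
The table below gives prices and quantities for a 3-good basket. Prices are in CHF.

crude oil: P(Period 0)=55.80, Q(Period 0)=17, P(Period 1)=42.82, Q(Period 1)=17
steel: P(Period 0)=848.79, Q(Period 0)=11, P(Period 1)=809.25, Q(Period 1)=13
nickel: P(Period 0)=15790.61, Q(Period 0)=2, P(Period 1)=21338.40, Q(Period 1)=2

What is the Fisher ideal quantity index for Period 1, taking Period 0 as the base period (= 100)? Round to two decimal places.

Laspeyres component (base-period weights):
ΣP(Period 0)Q(Period 1) = 55.80×17 + 848.79×13 + 15790.61×2 = 948.6 + 11034.27 + 31581.22 = 43564.09
ΣP(Period 0)Q(Period 0) = 55.80×17 + 848.79×11 + 15790.61×2 = 948.6 + 9336.69 + 31581.22 = 41866.51
L = 43564.09 / 41866.51 × 100 = 104.0547
Paasche component (current-period weights):
ΣP(Period 1)Q(Period 1) = 42.82×17 + 809.25×13 + 21338.40×2 = 727.94 + 10520.25 + 42676.8 = 53924.99
ΣP(Period 1)Q(Period 0) = 42.82×17 + 809.25×11 + 21338.40×2 = 727.94 + 8901.75 + 42676.8 = 52306.49
P = 53924.99 / 52306.49 × 100 = 103.0943
Fisher = √(L × P) = √(104.0547 × 103.0943) = 103.5734

103.57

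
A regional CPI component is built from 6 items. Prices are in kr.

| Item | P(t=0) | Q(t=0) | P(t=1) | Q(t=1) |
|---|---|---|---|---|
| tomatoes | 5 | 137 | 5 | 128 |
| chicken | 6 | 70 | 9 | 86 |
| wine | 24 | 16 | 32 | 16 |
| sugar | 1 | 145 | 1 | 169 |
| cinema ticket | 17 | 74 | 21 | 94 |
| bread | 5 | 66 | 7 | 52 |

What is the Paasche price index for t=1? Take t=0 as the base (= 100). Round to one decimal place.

Paasche price index uses current-period quantities as weights.
ΣP(t=1)·Q(t=1) = 5×128 + 9×86 + 32×16 + 1×169 + 21×94 + 7×52 = 640 + 774 + 512 + 169 + 1974 + 364 = 4433
ΣP(t=0)·Q(t=1) = 5×128 + 6×86 + 24×16 + 1×169 + 17×94 + 5×52 = 640 + 516 + 384 + 169 + 1598 + 260 = 3567
Index = 4433 / 3567 × 100 = 124.2781

124.3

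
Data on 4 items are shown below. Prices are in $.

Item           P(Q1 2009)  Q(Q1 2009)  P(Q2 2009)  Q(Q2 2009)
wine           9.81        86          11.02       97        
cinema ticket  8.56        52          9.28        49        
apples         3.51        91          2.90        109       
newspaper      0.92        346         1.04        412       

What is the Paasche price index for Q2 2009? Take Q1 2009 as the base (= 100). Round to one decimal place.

Paasche price index uses current-period quantities as weights.
ΣP(Q2 2009)·Q(Q2 2009) = 11.02×97 + 9.28×49 + 2.90×109 + 1.04×412 = 1068.94 + 454.72 + 316.1 + 428.48 = 2268.24
ΣP(Q1 2009)·Q(Q2 2009) = 9.81×97 + 8.56×49 + 3.51×109 + 0.92×412 = 951.57 + 419.44 + 382.59 + 379.04 = 2132.64
Index = 2268.24 / 2132.64 × 100 = 106.3583

106.4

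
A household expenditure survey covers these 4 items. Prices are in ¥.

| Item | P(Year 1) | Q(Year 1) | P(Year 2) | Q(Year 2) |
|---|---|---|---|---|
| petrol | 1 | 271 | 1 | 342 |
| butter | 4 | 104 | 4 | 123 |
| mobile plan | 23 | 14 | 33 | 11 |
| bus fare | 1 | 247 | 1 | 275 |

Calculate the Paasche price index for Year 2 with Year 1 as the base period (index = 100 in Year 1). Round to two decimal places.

108.08

Paasche price index uses current-period quantities as weights.
ΣP(Year 2)·Q(Year 2) = 1×342 + 4×123 + 33×11 + 1×275 = 342 + 492 + 363 + 275 = 1472
ΣP(Year 1)·Q(Year 2) = 1×342 + 4×123 + 23×11 + 1×275 = 342 + 492 + 253 + 275 = 1362
Index = 1472 / 1362 × 100 = 108.0764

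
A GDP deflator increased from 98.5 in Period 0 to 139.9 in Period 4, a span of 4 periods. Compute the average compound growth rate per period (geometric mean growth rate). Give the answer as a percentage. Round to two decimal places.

9.17%

Growth factor = (139.9/98.5)^(1/4) = (1.420305)^(1/4) = 1.091680
Growth rate = 1.091680 − 1 = 0.091680 = 9.1680%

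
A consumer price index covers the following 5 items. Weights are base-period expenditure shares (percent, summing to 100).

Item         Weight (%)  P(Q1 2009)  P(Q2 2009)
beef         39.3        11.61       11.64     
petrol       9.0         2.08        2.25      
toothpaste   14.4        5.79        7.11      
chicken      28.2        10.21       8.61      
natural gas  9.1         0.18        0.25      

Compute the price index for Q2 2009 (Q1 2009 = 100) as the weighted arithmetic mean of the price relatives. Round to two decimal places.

beef: 39.3 × (11.64/11.61) = 39.3 × 1.002584 = 39.4016
petrol: 9.0 × (2.25/2.08) = 9.0 × 1.081731 = 9.7356
toothpaste: 14.4 × (7.11/5.79) = 14.4 × 1.227979 = 17.6829
chicken: 28.2 × (8.61/10.21) = 28.2 × 0.843291 = 23.7808
natural gas: 9.1 × (0.25/0.18) = 9.1 × 1.388889 = 12.6389
Index = Σ wᵢ·(p₁ᵢ/p₀ᵢ) = 39.4016 + 9.7356 + 17.6829 + 23.7808 + 12.6389 = 103.2397

103.24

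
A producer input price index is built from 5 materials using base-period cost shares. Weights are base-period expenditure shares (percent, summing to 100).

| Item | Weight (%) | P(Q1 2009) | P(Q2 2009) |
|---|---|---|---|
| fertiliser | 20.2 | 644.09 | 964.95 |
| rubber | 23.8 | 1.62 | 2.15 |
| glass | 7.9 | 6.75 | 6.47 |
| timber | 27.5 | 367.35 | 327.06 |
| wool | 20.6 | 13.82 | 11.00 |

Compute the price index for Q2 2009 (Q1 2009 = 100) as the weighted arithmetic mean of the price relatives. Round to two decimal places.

fertiliser: 20.2 × (964.95/644.09) = 20.2 × 1.498160 = 30.2628
rubber: 23.8 × (2.15/1.62) = 23.8 × 1.327160 = 31.5864
glass: 7.9 × (6.47/6.75) = 7.9 × 0.958519 = 7.5723
timber: 27.5 × (327.06/367.35) = 27.5 × 0.890323 = 24.4839
wool: 20.6 × (11.00/13.82) = 20.6 × 0.795948 = 16.3965
Index = Σ wᵢ·(p₁ᵢ/p₀ᵢ) = 30.2628 + 31.5864 + 7.5723 + 24.4839 + 16.3965 = 110.3019

110.30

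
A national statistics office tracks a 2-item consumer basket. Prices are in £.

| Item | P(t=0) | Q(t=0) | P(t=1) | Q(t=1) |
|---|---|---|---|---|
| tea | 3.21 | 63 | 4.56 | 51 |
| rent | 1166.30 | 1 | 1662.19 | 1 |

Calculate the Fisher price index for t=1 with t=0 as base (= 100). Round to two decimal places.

142.46

Laspeyres component (base-period weights):
ΣP(t=1)Q(t=0) = 4.56×63 + 1662.19×1 = 287.28 + 1662.19 = 1949.47
ΣP(t=0)Q(t=0) = 3.21×63 + 1166.30×1 = 202.23 + 1166.3 = 1368.53
L = 1949.47 / 1368.53 × 100 = 142.4499
Paasche component (current-period weights):
ΣP(t=1)Q(t=1) = 4.56×51 + 1662.19×1 = 232.56 + 1662.19 = 1894.75
ΣP(t=0)Q(t=1) = 3.21×51 + 1166.30×1 = 163.71 + 1166.3 = 1330.01
P = 1894.75 / 1330.01 × 100 = 142.4613
Fisher = √(L × P) = √(142.4499 × 142.4613) = 142.4556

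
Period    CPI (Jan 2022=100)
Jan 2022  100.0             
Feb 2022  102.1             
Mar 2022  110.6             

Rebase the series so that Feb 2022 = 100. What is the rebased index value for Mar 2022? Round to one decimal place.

Rebased(Mar 2022) = 110.6 / 102.1 × 100 = 108.3252

108.3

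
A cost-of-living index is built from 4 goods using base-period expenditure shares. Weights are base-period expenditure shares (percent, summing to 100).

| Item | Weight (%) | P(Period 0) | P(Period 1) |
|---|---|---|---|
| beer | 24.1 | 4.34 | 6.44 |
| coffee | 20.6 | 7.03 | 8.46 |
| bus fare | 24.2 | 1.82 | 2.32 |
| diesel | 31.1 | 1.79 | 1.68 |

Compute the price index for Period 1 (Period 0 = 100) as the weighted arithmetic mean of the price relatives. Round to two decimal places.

beer: 24.1 × (6.44/4.34) = 24.1 × 1.483871 = 35.7613
coffee: 20.6 × (8.46/7.03) = 20.6 × 1.203414 = 24.7903
bus fare: 24.2 × (2.32/1.82) = 24.2 × 1.274725 = 30.8484
diesel: 31.1 × (1.68/1.79) = 31.1 × 0.938547 = 29.1888
Index = Σ wᵢ·(p₁ᵢ/p₀ᵢ) = 35.7613 + 24.7903 + 30.8484 + 29.1888 = 120.5888

120.59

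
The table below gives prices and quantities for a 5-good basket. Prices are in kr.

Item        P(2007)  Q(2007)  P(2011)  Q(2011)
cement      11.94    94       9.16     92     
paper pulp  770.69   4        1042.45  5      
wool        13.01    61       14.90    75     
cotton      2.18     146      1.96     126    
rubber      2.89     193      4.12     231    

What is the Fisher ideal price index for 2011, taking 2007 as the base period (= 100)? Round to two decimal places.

Laspeyres component (base-period weights):
ΣP(2011)Q(2007) = 9.16×94 + 1042.45×4 + 14.90×61 + 1.96×146 + 4.12×193 = 861.04 + 4169.8 + 908.9 + 286.16 + 795.16 = 7021.06
ΣP(2007)Q(2007) = 11.94×94 + 770.69×4 + 13.01×61 + 2.18×146 + 2.89×193 = 1122.36 + 3082.76 + 793.61 + 318.28 + 557.77 = 5874.78
L = 7021.06 / 5874.78 × 100 = 119.5119
Paasche component (current-period weights):
ΣP(2011)Q(2011) = 9.16×92 + 1042.45×5 + 14.90×75 + 1.96×126 + 4.12×231 = 842.72 + 5212.25 + 1117.5 + 246.96 + 951.72 = 8371.15
ΣP(2007)Q(2011) = 11.94×92 + 770.69×5 + 13.01×75 + 2.18×126 + 2.89×231 = 1098.48 + 3853.45 + 975.75 + 274.68 + 667.59 = 6869.95
P = 8371.15 / 6869.95 × 100 = 121.8517
Fisher = √(L × P) = √(119.5119 × 121.8517) = 120.6761

120.68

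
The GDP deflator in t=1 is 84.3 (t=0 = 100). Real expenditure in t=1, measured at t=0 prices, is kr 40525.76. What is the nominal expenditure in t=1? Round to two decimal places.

Nominal = Real × (Index/100) = 40525.76 × (84.3/100)
        = 40525.76 × 0.843 = 34163.2157

34163.22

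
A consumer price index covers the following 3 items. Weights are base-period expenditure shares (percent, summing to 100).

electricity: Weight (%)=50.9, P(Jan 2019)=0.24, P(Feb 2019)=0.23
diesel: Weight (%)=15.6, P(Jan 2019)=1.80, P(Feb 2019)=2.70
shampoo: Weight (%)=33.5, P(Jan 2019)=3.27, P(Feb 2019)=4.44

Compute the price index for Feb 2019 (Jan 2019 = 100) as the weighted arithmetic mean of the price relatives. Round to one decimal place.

electricity: 50.9 × (0.23/0.24) = 50.9 × 0.958333 = 48.7792
diesel: 15.6 × (2.70/1.80) = 15.6 × 1.500000 = 23.4000
shampoo: 33.5 × (4.44/3.27) = 33.5 × 1.357798 = 45.4862
Index = Σ wᵢ·(p₁ᵢ/p₀ᵢ) = 48.7792 + 23.4000 + 45.4862 = 117.6654

117.7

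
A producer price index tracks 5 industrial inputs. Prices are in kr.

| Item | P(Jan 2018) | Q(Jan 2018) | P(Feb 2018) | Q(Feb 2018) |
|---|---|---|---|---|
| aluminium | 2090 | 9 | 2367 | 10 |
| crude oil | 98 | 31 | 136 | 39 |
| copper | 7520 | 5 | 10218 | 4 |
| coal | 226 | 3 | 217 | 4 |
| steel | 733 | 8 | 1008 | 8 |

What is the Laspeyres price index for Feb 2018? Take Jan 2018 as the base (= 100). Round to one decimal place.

Laspeyres price index uses base-period quantities as weights.
ΣP(Feb 2018)·Q(Jan 2018) = 2367×9 + 136×31 + 10218×5 + 217×3 + 1008×8 = 21303 + 4216 + 51090 + 651 + 8064 = 85324
ΣP(Jan 2018)·Q(Jan 2018) = 2090×9 + 98×31 + 7520×5 + 226×3 + 733×8 = 18810 + 3038 + 37600 + 678 + 5864 = 65990
Index = 85324 / 65990 × 100 = 129.2984

129.3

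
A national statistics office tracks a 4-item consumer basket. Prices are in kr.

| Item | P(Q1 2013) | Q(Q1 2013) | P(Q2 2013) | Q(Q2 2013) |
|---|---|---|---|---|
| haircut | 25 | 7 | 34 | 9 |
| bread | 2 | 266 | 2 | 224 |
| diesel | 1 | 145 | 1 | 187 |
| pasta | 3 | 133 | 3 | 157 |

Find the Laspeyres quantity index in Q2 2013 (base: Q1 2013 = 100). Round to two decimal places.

Laspeyres quantity index uses base-period prices as weights.
ΣP(Q1 2013)·Q(Q2 2013) = 25×9 + 2×224 + 1×187 + 3×157 = 225 + 448 + 187 + 471 = 1331
ΣP(Q1 2013)·Q(Q1 2013) = 25×7 + 2×266 + 1×145 + 3×133 = 175 + 532 + 145 + 399 = 1251
Index = 1331 / 1251 × 100 = 106.3949

106.39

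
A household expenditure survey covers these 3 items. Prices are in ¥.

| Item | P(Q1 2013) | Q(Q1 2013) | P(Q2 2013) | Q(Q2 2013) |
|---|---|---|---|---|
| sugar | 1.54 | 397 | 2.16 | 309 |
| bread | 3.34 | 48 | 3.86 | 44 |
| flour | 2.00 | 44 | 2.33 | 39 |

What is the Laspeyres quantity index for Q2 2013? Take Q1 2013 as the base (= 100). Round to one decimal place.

81.5

Laspeyres quantity index uses base-period prices as weights.
ΣP(Q1 2013)·Q(Q2 2013) = 1.54×309 + 3.34×44 + 2.00×39 = 475.86 + 146.96 + 78 = 700.82
ΣP(Q1 2013)·Q(Q1 2013) = 1.54×397 + 3.34×48 + 2.00×44 = 611.38 + 160.32 + 88 = 859.7
Index = 700.82 / 859.7 × 100 = 81.5191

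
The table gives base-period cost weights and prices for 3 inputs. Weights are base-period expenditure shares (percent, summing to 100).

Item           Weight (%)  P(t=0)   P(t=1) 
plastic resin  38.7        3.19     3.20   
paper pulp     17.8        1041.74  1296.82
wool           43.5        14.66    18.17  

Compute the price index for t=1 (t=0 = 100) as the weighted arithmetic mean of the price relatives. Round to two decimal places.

114.89

plastic resin: 38.7 × (3.20/3.19) = 38.7 × 1.003135 = 38.8213
paper pulp: 17.8 × (1296.82/1041.74) = 17.8 × 1.244860 = 22.1585
wool: 43.5 × (18.17/14.66) = 43.5 × 1.239427 = 53.9151
Index = Σ wᵢ·(p₁ᵢ/p₀ᵢ) = 38.8213 + 22.1585 + 53.9151 = 114.8949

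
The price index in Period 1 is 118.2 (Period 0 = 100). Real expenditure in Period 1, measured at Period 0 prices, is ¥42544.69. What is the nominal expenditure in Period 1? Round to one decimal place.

Nominal = Real × (Index/100) = 42544.69 × (118.2/100)
        = 42544.69 × 1.182 = 50287.8236

50287.8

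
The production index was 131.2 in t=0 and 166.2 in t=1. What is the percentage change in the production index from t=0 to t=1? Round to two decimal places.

Change = (166.2 − 131.2) / 131.2 × 100
       = 35.0 / 131.2 × 100 = 26.6768%

26.68%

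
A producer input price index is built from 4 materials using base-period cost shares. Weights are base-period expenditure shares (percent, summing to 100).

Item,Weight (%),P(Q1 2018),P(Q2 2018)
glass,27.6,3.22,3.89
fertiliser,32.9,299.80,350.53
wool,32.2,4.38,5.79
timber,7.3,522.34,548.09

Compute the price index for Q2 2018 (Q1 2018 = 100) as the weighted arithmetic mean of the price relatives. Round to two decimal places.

122.04

glass: 27.6 × (3.89/3.22) = 27.6 × 1.208075 = 33.3429
fertiliser: 32.9 × (350.53/299.80) = 32.9 × 1.169213 = 38.4671
wool: 32.2 × (5.79/4.38) = 32.2 × 1.321918 = 42.5658
timber: 7.3 × (548.09/522.34) = 7.3 × 1.049297 = 7.6599
Index = Σ wᵢ·(p₁ᵢ/p₀ᵢ) = 33.3429 + 38.4671 + 42.5658 + 7.6599 = 122.0356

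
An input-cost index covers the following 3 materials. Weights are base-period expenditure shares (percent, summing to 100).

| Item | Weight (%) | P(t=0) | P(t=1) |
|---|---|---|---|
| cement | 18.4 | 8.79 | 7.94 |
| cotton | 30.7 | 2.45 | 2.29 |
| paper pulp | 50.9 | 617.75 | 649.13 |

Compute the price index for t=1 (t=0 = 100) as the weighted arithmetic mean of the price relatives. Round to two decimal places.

98.80

cement: 18.4 × (7.94/8.79) = 18.4 × 0.903299 = 16.6207
cotton: 30.7 × (2.29/2.45) = 30.7 × 0.934694 = 28.6951
paper pulp: 50.9 × (649.13/617.75) = 50.9 × 1.050797 = 53.4856
Index = Σ wᵢ·(p₁ᵢ/p₀ᵢ) = 16.6207 + 28.6951 + 53.4856 = 98.8014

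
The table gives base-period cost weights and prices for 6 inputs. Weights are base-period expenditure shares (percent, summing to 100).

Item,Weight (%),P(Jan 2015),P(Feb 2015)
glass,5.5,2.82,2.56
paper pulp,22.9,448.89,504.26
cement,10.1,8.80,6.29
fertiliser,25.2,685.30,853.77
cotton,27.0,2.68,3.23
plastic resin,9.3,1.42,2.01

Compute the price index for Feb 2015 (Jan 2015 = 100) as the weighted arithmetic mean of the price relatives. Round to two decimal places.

glass: 5.5 × (2.56/2.82) = 5.5 × 0.907801 = 4.9929
paper pulp: 22.9 × (504.26/448.89) = 22.9 × 1.123349 = 25.7247
cement: 10.1 × (6.29/8.80) = 10.1 × 0.714773 = 7.2192
fertiliser: 25.2 × (853.77/685.30) = 25.2 × 1.245834 = 31.3950
cotton: 27.0 × (3.23/2.68) = 27.0 × 1.205224 = 32.5410
plastic resin: 9.3 × (2.01/1.42) = 9.3 × 1.415493 = 13.1641
Index = Σ wᵢ·(p₁ᵢ/p₀ᵢ) = 4.9929 + 25.7247 + 7.2192 + 31.3950 + 32.5410 + 13.1641 = 115.0369

115.04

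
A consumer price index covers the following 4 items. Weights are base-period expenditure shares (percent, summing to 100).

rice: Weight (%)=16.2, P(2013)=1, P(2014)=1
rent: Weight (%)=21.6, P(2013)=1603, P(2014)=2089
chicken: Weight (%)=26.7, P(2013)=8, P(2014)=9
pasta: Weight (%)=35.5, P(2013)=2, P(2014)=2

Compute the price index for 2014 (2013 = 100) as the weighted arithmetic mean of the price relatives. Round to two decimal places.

rice: 16.2 × (1/1) = 16.2 × 1.000000 = 16.2000
rent: 21.6 × (2089/1603) = 21.6 × 1.303182 = 28.1487
chicken: 26.7 × (9/8) = 26.7 × 1.125000 = 30.0375
pasta: 35.5 × (2/2) = 35.5 × 1.000000 = 35.5000
Index = Σ wᵢ·(p₁ᵢ/p₀ᵢ) = 16.2000 + 28.1487 + 30.0375 + 35.5000 = 109.8862

109.89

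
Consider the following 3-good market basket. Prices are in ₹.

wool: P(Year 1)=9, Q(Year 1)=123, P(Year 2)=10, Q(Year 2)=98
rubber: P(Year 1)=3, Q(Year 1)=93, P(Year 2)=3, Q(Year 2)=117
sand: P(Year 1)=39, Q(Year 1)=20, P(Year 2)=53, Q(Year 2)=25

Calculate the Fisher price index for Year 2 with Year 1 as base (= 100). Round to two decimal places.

Laspeyres component (base-period weights):
ΣP(Year 2)Q(Year 1) = 10×123 + 3×93 + 53×20 = 1230 + 279 + 1060 = 2569
ΣP(Year 1)Q(Year 1) = 9×123 + 3×93 + 39×20 = 1107 + 279 + 780 = 2166
L = 2569 / 2166 × 100 = 118.6057
Paasche component (current-period weights):
ΣP(Year 2)Q(Year 2) = 10×98 + 3×117 + 53×25 = 980 + 351 + 1325 = 2656
ΣP(Year 1)Q(Year 2) = 9×98 + 3×117 + 39×25 = 882 + 351 + 975 = 2208
P = 2656 / 2208 × 100 = 120.2899
Fisher = √(L × P) = √(118.6057 × 120.2899) = 119.4448

119.44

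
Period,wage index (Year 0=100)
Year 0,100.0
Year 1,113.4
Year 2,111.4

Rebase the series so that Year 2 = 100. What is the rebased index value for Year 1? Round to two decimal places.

Rebased(Year 1) = 113.4 / 111.4 × 100 = 101.7953

101.80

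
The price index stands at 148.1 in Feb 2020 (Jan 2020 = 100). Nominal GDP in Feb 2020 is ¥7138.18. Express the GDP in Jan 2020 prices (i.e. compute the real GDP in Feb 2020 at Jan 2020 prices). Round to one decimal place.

Real = Nominal ÷ (Index/100) = 7138.18 ÷ (148.1/100)
     = 7138.18 ÷ 1.481 = 4819.8379

4819.8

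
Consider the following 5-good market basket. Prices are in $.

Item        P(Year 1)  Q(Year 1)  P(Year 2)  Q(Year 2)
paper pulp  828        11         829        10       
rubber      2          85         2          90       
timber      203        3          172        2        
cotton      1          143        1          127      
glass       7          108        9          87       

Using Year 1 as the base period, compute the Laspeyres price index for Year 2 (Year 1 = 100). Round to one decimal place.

Laspeyres price index uses base-period quantities as weights.
ΣP(Year 2)·Q(Year 1) = 829×11 + 2×85 + 172×3 + 1×143 + 9×108 = 9119 + 170 + 516 + 143 + 972 = 10920
ΣP(Year 1)·Q(Year 1) = 828×11 + 2×85 + 203×3 + 1×143 + 7×108 = 9108 + 170 + 609 + 143 + 756 = 10786
Index = 10920 / 10786 × 100 = 101.2424

101.2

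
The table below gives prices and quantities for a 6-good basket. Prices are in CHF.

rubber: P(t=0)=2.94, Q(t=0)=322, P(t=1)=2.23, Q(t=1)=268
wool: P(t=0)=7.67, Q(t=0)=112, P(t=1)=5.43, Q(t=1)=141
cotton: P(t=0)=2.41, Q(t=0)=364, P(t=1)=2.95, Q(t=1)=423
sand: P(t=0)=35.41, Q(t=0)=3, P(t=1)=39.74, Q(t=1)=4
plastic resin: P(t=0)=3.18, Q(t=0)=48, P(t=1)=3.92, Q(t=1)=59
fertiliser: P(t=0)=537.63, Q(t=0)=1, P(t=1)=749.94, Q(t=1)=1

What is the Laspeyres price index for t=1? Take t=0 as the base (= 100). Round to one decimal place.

99.4

Laspeyres price index uses base-period quantities as weights.
ΣP(t=1)·Q(t=0) = 2.23×322 + 5.43×112 + 2.95×364 + 39.74×3 + 3.92×48 + 749.94×1 = 718.06 + 608.16 + 1073.8 + 119.22 + 188.16 + 749.94 = 3457.34
ΣP(t=0)·Q(t=0) = 2.94×322 + 7.67×112 + 2.41×364 + 35.41×3 + 3.18×48 + 537.63×1 = 946.68 + 859.04 + 877.24 + 106.23 + 152.64 + 537.63 = 3479.46
Index = 3457.34 / 3479.46 × 100 = 99.3643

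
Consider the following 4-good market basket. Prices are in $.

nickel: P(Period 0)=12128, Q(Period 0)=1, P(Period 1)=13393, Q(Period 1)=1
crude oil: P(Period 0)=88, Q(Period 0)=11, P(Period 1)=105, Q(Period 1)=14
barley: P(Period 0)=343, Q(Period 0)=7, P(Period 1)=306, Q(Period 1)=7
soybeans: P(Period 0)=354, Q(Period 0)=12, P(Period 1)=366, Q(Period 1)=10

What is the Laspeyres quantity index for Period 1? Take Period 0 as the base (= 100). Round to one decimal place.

Laspeyres quantity index uses base-period prices as weights.
ΣP(Period 0)·Q(Period 1) = 12128×1 + 88×14 + 343×7 + 354×10 = 12128 + 1232 + 2401 + 3540 = 19301
ΣP(Period 0)·Q(Period 0) = 12128×1 + 88×11 + 343×7 + 354×12 = 12128 + 968 + 2401 + 4248 = 19745
Index = 19301 / 19745 × 100 = 97.7513

97.8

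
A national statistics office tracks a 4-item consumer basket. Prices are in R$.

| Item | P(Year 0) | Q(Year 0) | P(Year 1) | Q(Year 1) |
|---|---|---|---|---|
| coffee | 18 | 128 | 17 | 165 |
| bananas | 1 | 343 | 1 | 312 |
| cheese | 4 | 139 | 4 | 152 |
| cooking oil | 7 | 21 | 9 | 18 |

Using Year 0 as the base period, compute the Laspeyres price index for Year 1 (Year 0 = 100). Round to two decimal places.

Laspeyres price index uses base-period quantities as weights.
ΣP(Year 1)·Q(Year 0) = 17×128 + 1×343 + 4×139 + 9×21 = 2176 + 343 + 556 + 189 = 3264
ΣP(Year 0)·Q(Year 0) = 18×128 + 1×343 + 4×139 + 7×21 = 2304 + 343 + 556 + 147 = 3350
Index = 3264 / 3350 × 100 = 97.4328

97.43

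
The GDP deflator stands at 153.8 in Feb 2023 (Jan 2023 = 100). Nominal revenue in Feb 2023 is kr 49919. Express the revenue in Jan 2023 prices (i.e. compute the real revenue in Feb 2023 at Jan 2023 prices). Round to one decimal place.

32457.1

Real = Nominal ÷ (Index/100) = 49919 ÷ (153.8/100)
     = 49919 ÷ 1.538 = 32457.0871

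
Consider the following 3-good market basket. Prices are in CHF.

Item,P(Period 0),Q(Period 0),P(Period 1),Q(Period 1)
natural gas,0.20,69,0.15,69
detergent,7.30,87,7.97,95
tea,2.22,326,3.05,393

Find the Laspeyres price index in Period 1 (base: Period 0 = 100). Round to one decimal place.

Laspeyres price index uses base-period quantities as weights.
ΣP(Period 1)·Q(Period 0) = 0.15×69 + 7.97×87 + 3.05×326 = 10.35 + 693.39 + 994.3 = 1698.04
ΣP(Period 0)·Q(Period 0) = 0.20×69 + 7.30×87 + 2.22×326 = 13.8 + 635.1 + 723.72 = 1372.62
Index = 1698.04 / 1372.62 × 100 = 123.7079

123.7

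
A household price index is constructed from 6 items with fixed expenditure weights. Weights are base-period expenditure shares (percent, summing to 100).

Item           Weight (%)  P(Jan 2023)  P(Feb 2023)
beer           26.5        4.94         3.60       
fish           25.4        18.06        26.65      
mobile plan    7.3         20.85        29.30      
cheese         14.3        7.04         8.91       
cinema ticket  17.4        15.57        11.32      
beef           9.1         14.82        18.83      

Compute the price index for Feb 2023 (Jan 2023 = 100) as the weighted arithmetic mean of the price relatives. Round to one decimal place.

beer: 26.5 × (3.60/4.94) = 26.5 × 0.728745 = 19.3117
fish: 25.4 × (26.65/18.06) = 25.4 × 1.475637 = 37.4812
mobile plan: 7.3 × (29.30/20.85) = 7.3 × 1.405276 = 10.2585
cheese: 14.3 × (8.91/7.04) = 14.3 × 1.265625 = 18.0984
cinema ticket: 17.4 × (11.32/15.57) = 17.4 × 0.727039 = 12.6505
beef: 9.1 × (18.83/14.82) = 9.1 × 1.270580 = 11.5623
Index = Σ wᵢ·(p₁ᵢ/p₀ᵢ) = 19.3117 + 37.4812 + 10.2585 + 18.0984 + 12.6505 + 11.5623 = 109.3626

109.4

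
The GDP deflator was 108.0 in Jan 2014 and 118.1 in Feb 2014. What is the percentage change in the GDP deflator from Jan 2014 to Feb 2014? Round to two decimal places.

9.35%

Change = (118.1 − 108.0) / 108.0 × 100
       = 10.1 / 108.0 × 100 = 9.3519%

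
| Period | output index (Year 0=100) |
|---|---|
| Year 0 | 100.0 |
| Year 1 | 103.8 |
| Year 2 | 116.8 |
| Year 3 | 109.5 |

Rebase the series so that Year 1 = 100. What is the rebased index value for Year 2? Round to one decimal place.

112.5

Rebased(Year 2) = 116.8 / 103.8 × 100 = 112.5241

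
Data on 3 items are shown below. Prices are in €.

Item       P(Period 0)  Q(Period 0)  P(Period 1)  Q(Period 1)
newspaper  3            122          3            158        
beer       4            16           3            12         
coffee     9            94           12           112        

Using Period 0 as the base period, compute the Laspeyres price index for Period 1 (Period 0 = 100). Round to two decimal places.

120.85

Laspeyres price index uses base-period quantities as weights.
ΣP(Period 1)·Q(Period 0) = 3×122 + 3×16 + 12×94 = 366 + 48 + 1128 = 1542
ΣP(Period 0)·Q(Period 0) = 3×122 + 4×16 + 9×94 = 366 + 64 + 846 = 1276
Index = 1542 / 1276 × 100 = 120.8464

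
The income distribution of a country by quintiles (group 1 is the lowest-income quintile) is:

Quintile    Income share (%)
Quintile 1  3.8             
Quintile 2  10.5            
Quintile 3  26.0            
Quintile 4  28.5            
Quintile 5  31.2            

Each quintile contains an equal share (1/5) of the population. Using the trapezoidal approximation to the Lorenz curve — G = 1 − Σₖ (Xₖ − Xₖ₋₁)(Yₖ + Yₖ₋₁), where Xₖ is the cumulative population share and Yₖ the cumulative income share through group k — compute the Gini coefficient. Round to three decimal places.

0.291

Cumulative income shares Yₖ: 0.0380, 0.1430, 0.4030, 0.6880, 1.0000
Σ (Xₖ−Xₖ₋₁)(Yₖ+Yₖ₋₁) = (1/5)(0.0380+0.0000) + (1/5)(0.1430+0.0380) + (1/5)(0.4030+0.1430) + (1/5)(0.6880+0.4030) + (1/5)(1.0000+0.6880)
  = 0.0076 + 0.0362 + 0.1092 + 0.2182 + 0.3376 = 0.7088
G = 1 − 0.7088 = 0.2912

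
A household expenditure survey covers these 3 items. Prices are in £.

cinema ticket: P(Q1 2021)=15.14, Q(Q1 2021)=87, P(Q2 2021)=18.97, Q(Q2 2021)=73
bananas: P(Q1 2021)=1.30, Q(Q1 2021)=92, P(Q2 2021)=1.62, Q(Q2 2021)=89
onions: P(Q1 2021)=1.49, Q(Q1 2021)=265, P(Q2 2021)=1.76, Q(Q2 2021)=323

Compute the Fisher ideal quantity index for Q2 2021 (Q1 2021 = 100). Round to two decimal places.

92.75

Laspeyres component (base-period weights):
ΣP(Q1 2021)Q(Q2 2021) = 15.14×73 + 1.30×89 + 1.49×323 = 1105.22 + 115.7 + 481.27 = 1702.19
ΣP(Q1 2021)Q(Q1 2021) = 15.14×87 + 1.30×92 + 1.49×265 = 1317.18 + 119.6 + 394.85 = 1831.63
L = 1702.19 / 1831.63 × 100 = 92.9331
Paasche component (current-period weights):
ΣP(Q2 2021)Q(Q2 2021) = 18.97×73 + 1.62×89 + 1.76×323 = 1384.81 + 144.18 + 568.48 = 2097.47
ΣP(Q2 2021)Q(Q1 2021) = 18.97×87 + 1.62×92 + 1.76×265 = 1650.39 + 149.04 + 466.4 = 2265.83
P = 2097.47 / 2265.83 × 100 = 92.5696
Fisher = √(L × P) = √(92.9331 × 92.5696) = 92.7512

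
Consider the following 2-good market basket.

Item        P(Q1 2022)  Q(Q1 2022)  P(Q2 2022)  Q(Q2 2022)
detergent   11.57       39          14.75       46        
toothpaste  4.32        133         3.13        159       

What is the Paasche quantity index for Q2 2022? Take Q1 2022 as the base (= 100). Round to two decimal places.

118.62

Paasche quantity index uses current-period prices as weights.
ΣP(Q2 2022)·Q(Q2 2022) = 14.75×46 + 3.13×159 = 678.5 + 497.67 = 1176.17
ΣP(Q2 2022)·Q(Q1 2022) = 14.75×39 + 3.13×133 = 575.25 + 416.29 = 991.54
Index = 1176.17 / 991.54 × 100 = 118.6205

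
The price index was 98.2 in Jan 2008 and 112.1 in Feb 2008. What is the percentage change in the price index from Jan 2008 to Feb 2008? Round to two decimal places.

Change = (112.1 − 98.2) / 98.2 × 100
       = 13.9 / 98.2 × 100 = 14.1548%

14.15%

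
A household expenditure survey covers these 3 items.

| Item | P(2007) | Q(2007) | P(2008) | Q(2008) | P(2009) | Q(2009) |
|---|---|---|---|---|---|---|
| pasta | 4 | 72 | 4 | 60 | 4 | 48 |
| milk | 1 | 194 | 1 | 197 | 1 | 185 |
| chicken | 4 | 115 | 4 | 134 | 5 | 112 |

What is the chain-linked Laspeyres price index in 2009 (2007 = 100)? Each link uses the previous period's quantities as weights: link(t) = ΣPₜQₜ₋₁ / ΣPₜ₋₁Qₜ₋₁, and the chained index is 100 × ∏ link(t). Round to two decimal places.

113.77

Link 2007→2008:
ΣP(2008)Q(2007) = 4×72 + 1×194 + 4×115 = 288 + 194 + 460 = 942
ΣP(2007)Q(2007) = 4×72 + 1×194 + 4×115 = 288 + 194 + 460 = 942
link = 942/942 = 1.000000
Link 2008→2009:
ΣP(2009)Q(2008) = 4×60 + 1×197 + 5×134 = 240 + 197 + 670 = 1107
ΣP(2008)Q(2008) = 4×60 + 1×197 + 4×134 = 240 + 197 + 536 = 973
link = 1107/973 = 1.137718
Chained index = 100 × 1.000000 × 1.137718 = 113.7718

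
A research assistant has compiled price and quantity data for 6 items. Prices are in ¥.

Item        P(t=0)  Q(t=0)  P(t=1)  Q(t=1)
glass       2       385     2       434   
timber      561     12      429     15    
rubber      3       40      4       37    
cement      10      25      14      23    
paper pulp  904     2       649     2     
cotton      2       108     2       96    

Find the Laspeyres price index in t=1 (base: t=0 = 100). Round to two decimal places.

Laspeyres price index uses base-period quantities as weights.
ΣP(t=1)·Q(t=0) = 2×385 + 429×12 + 4×40 + 14×25 + 649×2 + 2×108 = 770 + 5148 + 160 + 350 + 1298 + 216 = 7942
ΣP(t=0)·Q(t=0) = 2×385 + 561×12 + 3×40 + 10×25 + 904×2 + 2×108 = 770 + 6732 + 120 + 250 + 1808 + 216 = 9896
Index = 7942 / 9896 × 100 = 80.2546

80.25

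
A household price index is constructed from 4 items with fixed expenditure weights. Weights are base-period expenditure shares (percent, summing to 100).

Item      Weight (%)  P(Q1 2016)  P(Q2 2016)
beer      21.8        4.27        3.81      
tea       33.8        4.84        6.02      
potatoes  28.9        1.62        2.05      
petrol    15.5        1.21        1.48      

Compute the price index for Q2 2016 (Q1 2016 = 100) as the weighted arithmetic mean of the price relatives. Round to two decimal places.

beer: 21.8 × (3.81/4.27) = 21.8 × 0.892272 = 19.4515
tea: 33.8 × (6.02/4.84) = 33.8 × 1.243802 = 42.0405
potatoes: 28.9 × (2.05/1.62) = 28.9 × 1.265432 = 36.5710
petrol: 15.5 × (1.48/1.21) = 15.5 × 1.223140 = 18.9587
Index = Σ wᵢ·(p₁ᵢ/p₀ᵢ) = 19.4515 + 42.0405 + 36.5710 + 18.9587 = 117.0217

117.02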